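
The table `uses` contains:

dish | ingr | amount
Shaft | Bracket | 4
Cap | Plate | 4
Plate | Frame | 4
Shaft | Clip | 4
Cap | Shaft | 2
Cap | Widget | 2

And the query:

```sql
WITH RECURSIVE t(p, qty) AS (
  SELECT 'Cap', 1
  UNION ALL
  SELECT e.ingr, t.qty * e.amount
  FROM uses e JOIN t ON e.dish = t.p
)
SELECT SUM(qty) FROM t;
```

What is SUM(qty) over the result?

41

Base: (Cap, qty=1).
Iteration 1: components of {Cap} -> Plate = 1*4 = 4, Shaft = 1*2 = 2, Widget = 1*2 = 2.
Iteration 2: components of {Plate,Shaft,Widget} -> Bracket = 2*4 = 8, Clip = 2*4 = 8, Frame = 4*4 = 16.
Iteration 3: no further components; recursion stops.
SUM(qty) = 1 + 4 + 2 + 2 + 16 + 8 + 8 = 41.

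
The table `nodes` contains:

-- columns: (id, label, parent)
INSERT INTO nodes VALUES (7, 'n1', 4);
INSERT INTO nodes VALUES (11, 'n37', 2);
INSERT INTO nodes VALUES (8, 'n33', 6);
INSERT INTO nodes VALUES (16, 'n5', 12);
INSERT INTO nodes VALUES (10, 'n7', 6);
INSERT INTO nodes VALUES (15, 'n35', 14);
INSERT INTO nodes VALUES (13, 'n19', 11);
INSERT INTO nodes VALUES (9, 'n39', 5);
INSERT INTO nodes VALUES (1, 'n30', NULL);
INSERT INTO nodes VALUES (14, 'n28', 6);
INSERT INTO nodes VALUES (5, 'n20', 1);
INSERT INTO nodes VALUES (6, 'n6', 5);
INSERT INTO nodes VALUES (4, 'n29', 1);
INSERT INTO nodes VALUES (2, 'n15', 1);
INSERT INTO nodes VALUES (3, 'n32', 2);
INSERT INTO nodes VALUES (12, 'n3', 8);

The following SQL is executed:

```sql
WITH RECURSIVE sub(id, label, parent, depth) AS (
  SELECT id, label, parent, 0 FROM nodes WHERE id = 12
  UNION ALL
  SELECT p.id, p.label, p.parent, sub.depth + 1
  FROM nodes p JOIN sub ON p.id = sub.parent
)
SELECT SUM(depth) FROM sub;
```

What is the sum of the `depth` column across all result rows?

Base: id=12 (n3), parent=8, depth 0.
Iteration 1: join on id=8 -> n33 (id 8, parent=6, depth 1).
Iteration 2: join on id=6 -> n6 (id 6, parent=5, depth 2).
Iteration 3: join on id=5 -> n20 (id 5, parent=1, depth 3).
Iteration 4: join on id=1 -> n30 (id 1, parent=NULL, depth 4).
Iteration 5: parent is NULL; no match; recursion stops.
SUM(depth) = 0 + 1 + 2 + 3 + 4 = 10.

10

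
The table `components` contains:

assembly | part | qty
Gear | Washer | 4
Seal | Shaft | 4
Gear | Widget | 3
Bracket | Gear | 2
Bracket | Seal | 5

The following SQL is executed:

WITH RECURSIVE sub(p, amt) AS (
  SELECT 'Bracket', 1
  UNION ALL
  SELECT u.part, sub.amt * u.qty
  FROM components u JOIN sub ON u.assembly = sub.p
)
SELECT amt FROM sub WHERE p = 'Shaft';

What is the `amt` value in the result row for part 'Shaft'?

20

Base: (Bracket, amt=1).
Iteration 1: components of {Bracket} -> Gear = 1*2 = 2, Seal = 1*5 = 5.
Iteration 2: components of {Gear,Seal} -> Shaft = 5*4 = 20, Washer = 2*4 = 8, Widget = 2*3 = 6.
Iteration 3: no further components; recursion stops.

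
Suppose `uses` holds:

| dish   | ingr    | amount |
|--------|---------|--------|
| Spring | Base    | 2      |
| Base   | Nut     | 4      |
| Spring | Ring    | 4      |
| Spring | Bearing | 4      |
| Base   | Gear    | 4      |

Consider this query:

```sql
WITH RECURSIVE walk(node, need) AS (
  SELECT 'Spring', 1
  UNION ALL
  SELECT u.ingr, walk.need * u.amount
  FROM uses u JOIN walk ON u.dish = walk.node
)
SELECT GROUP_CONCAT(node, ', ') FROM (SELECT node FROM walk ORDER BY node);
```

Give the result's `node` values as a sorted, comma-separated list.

Base: (Spring, need=1).
Iteration 1: components of {Spring} -> Base = 1*2 = 2, Bearing = 1*4 = 4, Ring = 1*4 = 4.
Iteration 2: components of {Base,Bearing,Ring} -> Gear = 2*4 = 8, Nut = 2*4 = 8.
Iteration 3: no further components; recursion stops.

Base, Bearing, Gear, Nut, Ring, Spring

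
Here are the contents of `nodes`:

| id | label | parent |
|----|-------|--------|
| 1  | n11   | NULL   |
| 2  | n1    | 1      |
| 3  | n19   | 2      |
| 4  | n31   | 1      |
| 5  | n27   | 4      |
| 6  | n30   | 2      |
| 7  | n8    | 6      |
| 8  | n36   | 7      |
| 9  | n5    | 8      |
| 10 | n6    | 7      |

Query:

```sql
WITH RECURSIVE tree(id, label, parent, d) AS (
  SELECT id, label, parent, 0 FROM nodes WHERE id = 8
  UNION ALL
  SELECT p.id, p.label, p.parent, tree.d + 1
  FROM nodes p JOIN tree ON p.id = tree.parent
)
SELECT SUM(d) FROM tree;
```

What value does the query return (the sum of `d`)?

Base: id=8 (n36), parent=7, d 0.
Iteration 1: join on id=7 -> n8 (id 7, parent=6, d 1).
Iteration 2: join on id=6 -> n30 (id 6, parent=2, d 2).
Iteration 3: join on id=2 -> n1 (id 2, parent=1, d 3).
Iteration 4: join on id=1 -> n11 (id 1, parent=NULL, d 4).
Iteration 5: parent is NULL; no match; recursion stops.
SUM(d) = 0 + 1 + 2 + 3 + 4 = 10.

10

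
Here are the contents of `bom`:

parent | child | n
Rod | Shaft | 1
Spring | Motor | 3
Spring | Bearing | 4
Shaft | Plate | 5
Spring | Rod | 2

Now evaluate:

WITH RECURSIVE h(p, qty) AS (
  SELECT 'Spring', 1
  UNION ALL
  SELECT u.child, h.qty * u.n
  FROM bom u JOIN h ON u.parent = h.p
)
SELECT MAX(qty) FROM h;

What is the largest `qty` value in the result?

10

Base: (Spring, qty=1).
Iteration 1: components of {Spring} -> Bearing = 1*4 = 4, Motor = 1*3 = 3, Rod = 1*2 = 2.
Iteration 2: components of {Bearing,Motor,Rod} -> Shaft = 2*1 = 2.
Iteration 3: components of {Shaft} -> Plate = 2*5 = 10.
Iteration 4: no further components; recursion stops.
qty values: 1, 3, 2, 4, 2, 10; the maximum is 10.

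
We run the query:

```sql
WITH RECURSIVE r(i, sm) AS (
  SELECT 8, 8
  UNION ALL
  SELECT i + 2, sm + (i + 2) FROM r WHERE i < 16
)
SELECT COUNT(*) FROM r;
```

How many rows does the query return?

5

Base: i=8, sm=8.
Iteration 1: 8 < 16 holds -> i = 8 + 2 = 10, sm = 8 + 10 = 18.
Iteration 2: 10 < 16 holds -> i = 10 + 2 = 12, sm = 18 + 12 = 30.
Iteration 3: 12 < 16 holds -> i = 12 + 2 = 14, sm = 30 + 14 = 44.
Iteration 4: 14 < 16 holds -> i = 14 + 2 = 16, sm = 44 + 16 = 60.
Iteration 5: 16 < 16 fails; recursion stops.
Total rows emitted: 5.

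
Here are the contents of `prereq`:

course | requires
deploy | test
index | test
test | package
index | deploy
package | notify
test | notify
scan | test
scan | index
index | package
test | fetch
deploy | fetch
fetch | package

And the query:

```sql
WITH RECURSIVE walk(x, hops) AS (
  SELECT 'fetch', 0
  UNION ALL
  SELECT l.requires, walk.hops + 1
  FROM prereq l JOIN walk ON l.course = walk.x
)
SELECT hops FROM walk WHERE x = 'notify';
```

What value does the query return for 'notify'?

Base: (fetch, hops=0).
Iteration 1: edges from {fetch} -> (package, hops=1).
Iteration 2: edges from {package} -> (notify, hops=2).
Iteration 3: no outgoing edges from {notify}; recursion stops.

2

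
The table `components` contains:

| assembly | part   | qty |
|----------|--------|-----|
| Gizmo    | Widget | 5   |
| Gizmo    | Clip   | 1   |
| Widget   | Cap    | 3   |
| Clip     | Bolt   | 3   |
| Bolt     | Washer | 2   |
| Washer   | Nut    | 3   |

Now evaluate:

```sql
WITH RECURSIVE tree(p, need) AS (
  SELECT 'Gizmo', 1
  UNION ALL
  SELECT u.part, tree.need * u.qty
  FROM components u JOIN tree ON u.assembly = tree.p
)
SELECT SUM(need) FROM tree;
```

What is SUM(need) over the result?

Base: (Gizmo, need=1).
Iteration 1: components of {Gizmo} -> Clip = 1*1 = 1, Widget = 1*5 = 5.
Iteration 2: components of {Clip,Widget} -> Bolt = 1*3 = 3, Cap = 5*3 = 15.
Iteration 3: components of {Bolt,Cap} -> Washer = 3*2 = 6.
Iteration 4: components of {Washer} -> Nut = 6*3 = 18.
Iteration 5: no further components; recursion stops.
SUM(need) = 1 + 5 + 1 + 15 + 3 + 6 + 18 = 49.

49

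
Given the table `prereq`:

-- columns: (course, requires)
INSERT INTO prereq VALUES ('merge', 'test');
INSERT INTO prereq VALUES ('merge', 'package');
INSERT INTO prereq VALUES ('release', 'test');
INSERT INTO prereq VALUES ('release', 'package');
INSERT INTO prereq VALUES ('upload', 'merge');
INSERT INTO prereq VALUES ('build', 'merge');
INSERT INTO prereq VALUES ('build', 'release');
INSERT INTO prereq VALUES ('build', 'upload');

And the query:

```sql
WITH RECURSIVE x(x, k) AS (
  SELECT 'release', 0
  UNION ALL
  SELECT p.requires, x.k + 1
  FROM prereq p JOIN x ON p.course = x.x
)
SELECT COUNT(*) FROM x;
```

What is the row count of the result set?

Base: (release, k=0).
Iteration 1: edges from {release} -> (package, k=1), (test, k=1).
Iteration 2: no outgoing edges from {package,test}; recursion stops.
Total rows emitted: 3.

3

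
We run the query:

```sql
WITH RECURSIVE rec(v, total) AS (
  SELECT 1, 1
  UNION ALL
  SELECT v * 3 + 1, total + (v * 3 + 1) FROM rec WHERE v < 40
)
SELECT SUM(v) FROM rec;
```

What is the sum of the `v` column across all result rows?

58

Base: v=1, total=1.
Iteration 1: 1 < 40 holds -> v = 1 * 3 + 1 = 4, total = 1 + 4 = 5.
Iteration 2: 4 < 40 holds -> v = 4 * 3 + 1 = 13, total = 5 + 13 = 18.
Iteration 3: 13 < 40 holds -> v = 13 * 3 + 1 = 40, total = 18 + 40 = 58.
Iteration 4: 40 < 40 fails; recursion stops.
SUM(v) = 1 + 4 + 13 + 40 = 58.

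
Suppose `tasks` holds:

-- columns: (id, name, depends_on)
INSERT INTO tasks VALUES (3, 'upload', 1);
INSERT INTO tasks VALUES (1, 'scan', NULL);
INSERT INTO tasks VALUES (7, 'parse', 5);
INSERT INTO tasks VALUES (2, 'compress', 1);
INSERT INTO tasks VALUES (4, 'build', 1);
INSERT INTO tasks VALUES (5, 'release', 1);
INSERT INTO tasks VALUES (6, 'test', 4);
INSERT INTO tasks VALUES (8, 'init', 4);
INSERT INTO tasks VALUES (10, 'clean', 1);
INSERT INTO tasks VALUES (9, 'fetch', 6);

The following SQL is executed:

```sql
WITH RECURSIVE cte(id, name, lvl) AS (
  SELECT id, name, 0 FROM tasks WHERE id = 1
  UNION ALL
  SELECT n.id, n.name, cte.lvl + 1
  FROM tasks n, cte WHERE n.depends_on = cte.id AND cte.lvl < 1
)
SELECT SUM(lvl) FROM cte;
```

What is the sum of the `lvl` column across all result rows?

Base: id=1 (scan) at lvl 0.
Iteration 1: rows with depends_on in {1} -> compress (id 2, lvl 1), upload (id 3, lvl 1), build (id 4, lvl 1), release (id 5, lvl 1), clean (id 10, lvl 1).
Iteration 2: lvl < 1 fails for all current rows; recursion stops.
SUM(lvl) = 0 + 1 + 1 + 1 + 1 + 1 = 5.

5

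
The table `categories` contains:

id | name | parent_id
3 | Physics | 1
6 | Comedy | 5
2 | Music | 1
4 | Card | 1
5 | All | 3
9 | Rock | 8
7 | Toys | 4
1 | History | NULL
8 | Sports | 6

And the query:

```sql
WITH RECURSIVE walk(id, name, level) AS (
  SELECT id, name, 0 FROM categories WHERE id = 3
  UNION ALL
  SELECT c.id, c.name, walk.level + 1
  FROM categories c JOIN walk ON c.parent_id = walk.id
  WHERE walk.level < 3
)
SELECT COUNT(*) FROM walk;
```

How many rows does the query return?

Base: id=3 (Physics) at level 0.
Iteration 1: rows with parent_id in {3} -> All (id 5, level 1).
Iteration 2: rows with parent_id in {5} -> Comedy (id 6, level 2).
Iteration 3: rows with parent_id in {6} -> Sports (id 8, level 3).
Iteration 4: level < 3 fails for all current rows; recursion stops.
Total rows emitted: 4.

4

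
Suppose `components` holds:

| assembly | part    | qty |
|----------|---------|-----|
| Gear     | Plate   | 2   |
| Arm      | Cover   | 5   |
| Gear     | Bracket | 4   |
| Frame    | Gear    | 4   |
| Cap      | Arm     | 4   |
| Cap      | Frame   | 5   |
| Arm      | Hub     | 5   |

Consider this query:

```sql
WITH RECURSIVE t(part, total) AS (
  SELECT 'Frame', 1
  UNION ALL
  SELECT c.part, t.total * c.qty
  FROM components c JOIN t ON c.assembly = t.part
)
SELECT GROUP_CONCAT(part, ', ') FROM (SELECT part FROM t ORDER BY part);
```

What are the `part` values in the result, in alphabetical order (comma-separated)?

Base: (Frame, total=1).
Iteration 1: components of {Frame} -> Gear = 1*4 = 4.
Iteration 2: components of {Gear} -> Bracket = 4*4 = 16, Plate = 4*2 = 8.
Iteration 3: no further components; recursion stops.

Bracket, Frame, Gear, Plate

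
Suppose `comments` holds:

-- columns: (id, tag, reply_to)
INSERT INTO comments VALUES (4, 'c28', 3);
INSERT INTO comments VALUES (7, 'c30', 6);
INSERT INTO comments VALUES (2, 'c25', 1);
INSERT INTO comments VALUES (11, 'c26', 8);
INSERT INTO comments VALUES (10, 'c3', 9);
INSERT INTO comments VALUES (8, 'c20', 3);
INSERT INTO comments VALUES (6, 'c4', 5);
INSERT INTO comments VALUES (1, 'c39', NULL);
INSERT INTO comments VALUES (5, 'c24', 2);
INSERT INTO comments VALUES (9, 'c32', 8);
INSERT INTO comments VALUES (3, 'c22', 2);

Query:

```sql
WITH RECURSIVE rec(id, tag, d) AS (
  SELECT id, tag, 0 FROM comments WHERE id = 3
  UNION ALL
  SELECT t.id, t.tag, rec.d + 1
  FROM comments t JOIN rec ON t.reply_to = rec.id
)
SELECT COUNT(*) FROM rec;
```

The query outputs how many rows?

Base: id=3 (c22) at d 0.
Iteration 1: rows with reply_to in {3} -> c28 (id 4, d 1), c20 (id 8, d 1).
Iteration 2: rows with reply_to in {4,8} -> c32 (id 9, d 2), c26 (id 11, d 2).
Iteration 3: rows with reply_to in {9,11} -> c3 (id 10, d 3).
Iteration 4: no rows with reply_to in {10}; recursion stops.
Total rows emitted: 6.

6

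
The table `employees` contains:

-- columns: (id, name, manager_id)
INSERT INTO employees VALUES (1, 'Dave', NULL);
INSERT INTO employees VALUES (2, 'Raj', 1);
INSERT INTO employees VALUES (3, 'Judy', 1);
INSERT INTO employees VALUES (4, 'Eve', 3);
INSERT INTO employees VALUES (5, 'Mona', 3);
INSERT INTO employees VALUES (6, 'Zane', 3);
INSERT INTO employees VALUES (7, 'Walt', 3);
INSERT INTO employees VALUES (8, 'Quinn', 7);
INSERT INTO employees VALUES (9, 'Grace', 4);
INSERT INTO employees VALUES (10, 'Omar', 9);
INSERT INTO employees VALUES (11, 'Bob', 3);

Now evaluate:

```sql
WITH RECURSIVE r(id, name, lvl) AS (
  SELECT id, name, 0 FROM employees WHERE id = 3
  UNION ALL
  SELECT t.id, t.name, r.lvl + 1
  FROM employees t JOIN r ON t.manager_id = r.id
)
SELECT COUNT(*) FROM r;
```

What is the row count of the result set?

Base: id=3 (Judy) at lvl 0.
Iteration 1: rows with manager_id in {3} -> Eve (id 4, lvl 1), Mona (id 5, lvl 1), Zane (id 6, lvl 1), Walt (id 7, lvl 1), Bob (id 11, lvl 1).
Iteration 2: rows with manager_id in {4,5,6,7,11} -> Quinn (id 8, lvl 2), Grace (id 9, lvl 2).
Iteration 3: rows with manager_id in {8,9} -> Omar (id 10, lvl 3).
Iteration 4: no rows with manager_id in {10}; recursion stops.
Total rows emitted: 9.

9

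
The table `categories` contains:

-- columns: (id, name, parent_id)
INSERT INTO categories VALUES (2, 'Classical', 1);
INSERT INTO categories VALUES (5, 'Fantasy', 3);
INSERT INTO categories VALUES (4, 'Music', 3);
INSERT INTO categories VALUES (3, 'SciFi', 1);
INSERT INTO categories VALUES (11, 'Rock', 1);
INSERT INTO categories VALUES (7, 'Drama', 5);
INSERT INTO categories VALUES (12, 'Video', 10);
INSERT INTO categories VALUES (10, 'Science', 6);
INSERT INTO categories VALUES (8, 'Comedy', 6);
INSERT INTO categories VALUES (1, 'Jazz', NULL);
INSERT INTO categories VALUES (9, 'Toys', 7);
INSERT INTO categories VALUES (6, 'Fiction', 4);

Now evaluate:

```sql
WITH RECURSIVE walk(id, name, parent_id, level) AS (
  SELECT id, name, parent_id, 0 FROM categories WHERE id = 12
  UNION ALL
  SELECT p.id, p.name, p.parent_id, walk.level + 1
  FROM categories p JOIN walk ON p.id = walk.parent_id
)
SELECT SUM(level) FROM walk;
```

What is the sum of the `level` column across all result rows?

Base: id=12 (Video), parent_id=10, level 0.
Iteration 1: join on id=10 -> Science (id 10, parent_id=6, level 1).
Iteration 2: join on id=6 -> Fiction (id 6, parent_id=4, level 2).
Iteration 3: join on id=4 -> Music (id 4, parent_id=3, level 3).
Iteration 4: join on id=3 -> SciFi (id 3, parent_id=1, level 4).
Iteration 5: join on id=1 -> Jazz (id 1, parent_id=NULL, level 5).
Iteration 6: parent_id is NULL; no match; recursion stops.
SUM(level) = 0 + 1 + 2 + 3 + 4 + 5 = 15.

15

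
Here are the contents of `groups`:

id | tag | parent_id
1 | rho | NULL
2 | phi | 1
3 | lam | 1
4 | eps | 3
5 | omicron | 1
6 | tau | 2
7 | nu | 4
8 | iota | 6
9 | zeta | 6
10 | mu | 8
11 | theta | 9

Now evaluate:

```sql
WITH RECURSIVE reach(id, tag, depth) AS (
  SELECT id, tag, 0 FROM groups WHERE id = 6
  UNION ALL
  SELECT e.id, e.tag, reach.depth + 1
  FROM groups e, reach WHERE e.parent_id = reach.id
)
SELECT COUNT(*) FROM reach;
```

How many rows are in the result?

Base: id=6 (tau) at depth 0.
Iteration 1: rows with parent_id in {6} -> iota (id 8, depth 1), zeta (id 9, depth 1).
Iteration 2: rows with parent_id in {8,9} -> mu (id 10, depth 2), theta (id 11, depth 2).
Iteration 3: no rows with parent_id in {10,11}; recursion stops.
Total rows emitted: 5.

5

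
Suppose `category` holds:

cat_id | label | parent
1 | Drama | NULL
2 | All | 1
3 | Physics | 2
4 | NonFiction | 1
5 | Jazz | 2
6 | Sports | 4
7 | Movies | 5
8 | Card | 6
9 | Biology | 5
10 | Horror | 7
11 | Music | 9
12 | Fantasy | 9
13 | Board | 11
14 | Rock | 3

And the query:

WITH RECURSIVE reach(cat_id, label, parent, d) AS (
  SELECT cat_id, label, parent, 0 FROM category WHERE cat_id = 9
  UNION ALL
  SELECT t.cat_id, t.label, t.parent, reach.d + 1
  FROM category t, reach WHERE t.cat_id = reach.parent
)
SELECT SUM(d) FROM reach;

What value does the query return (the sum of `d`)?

Base: cat_id=9 (Biology), parent=5, d 0.
Iteration 1: join on cat_id=5 -> Jazz (id 5, parent=2, d 1).
Iteration 2: join on cat_id=2 -> All (id 2, parent=1, d 2).
Iteration 3: join on cat_id=1 -> Drama (id 1, parent=NULL, d 3).
Iteration 4: parent is NULL; no match; recursion stops.
SUM(d) = 0 + 1 + 2 + 3 = 6.

6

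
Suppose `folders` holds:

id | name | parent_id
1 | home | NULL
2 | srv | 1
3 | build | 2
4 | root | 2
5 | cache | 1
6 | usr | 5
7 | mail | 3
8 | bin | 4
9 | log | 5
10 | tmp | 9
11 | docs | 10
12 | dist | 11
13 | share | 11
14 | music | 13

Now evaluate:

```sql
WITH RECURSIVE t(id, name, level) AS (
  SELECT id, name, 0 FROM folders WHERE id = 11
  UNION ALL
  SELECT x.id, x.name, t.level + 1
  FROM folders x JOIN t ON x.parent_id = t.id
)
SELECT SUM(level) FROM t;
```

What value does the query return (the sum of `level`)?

Base: id=11 (docs) at level 0.
Iteration 1: rows with parent_id in {11} -> dist (id 12, level 1), share (id 13, level 1).
Iteration 2: rows with parent_id in {12,13} -> music (id 14, level 2).
Iteration 3: no rows with parent_id in {14}; recursion stops.
SUM(level) = 0 + 1 + 1 + 2 = 4.

4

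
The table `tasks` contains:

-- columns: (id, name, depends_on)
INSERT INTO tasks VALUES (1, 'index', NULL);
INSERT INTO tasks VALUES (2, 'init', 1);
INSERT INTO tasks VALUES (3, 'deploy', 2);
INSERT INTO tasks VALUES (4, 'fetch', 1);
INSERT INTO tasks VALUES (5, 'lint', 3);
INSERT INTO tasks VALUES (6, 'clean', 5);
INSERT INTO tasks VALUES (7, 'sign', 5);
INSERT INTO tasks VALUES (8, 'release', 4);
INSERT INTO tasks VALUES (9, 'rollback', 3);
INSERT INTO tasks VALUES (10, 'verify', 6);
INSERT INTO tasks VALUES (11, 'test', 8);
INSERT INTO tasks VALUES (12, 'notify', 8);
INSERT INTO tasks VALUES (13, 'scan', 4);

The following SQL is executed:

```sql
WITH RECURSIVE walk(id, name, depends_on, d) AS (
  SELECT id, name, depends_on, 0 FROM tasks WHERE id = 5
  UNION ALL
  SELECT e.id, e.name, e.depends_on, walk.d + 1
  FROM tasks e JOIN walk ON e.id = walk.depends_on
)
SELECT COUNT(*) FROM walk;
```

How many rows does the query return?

Base: id=5 (lint), depends_on=3, d 0.
Iteration 1: join on id=3 -> deploy (id 3, depends_on=2, d 1).
Iteration 2: join on id=2 -> init (id 2, depends_on=1, d 2).
Iteration 3: join on id=1 -> index (id 1, depends_on=NULL, d 3).
Iteration 4: depends_on is NULL; no match; recursion stops.
Total rows emitted: 4.

4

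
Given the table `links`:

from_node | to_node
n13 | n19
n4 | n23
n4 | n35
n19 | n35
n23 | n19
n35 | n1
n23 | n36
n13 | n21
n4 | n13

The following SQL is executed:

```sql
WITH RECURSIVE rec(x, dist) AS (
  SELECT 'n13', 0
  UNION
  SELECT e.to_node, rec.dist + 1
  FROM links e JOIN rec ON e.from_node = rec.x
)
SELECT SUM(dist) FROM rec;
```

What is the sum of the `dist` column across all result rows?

7

Base: (n13, dist=0).
Iteration 1: edges from {n13} -> (n19, dist=1), (n21, dist=1).
Iteration 2: edges from {n19,n21} -> (n35, dist=2).
Iteration 3: edges from {n35} -> (n1, dist=3).
Iteration 4: no outgoing edges from {n1}; recursion stops.
SUM(dist) = 0 + 1 + 1 + 2 + 3 = 7.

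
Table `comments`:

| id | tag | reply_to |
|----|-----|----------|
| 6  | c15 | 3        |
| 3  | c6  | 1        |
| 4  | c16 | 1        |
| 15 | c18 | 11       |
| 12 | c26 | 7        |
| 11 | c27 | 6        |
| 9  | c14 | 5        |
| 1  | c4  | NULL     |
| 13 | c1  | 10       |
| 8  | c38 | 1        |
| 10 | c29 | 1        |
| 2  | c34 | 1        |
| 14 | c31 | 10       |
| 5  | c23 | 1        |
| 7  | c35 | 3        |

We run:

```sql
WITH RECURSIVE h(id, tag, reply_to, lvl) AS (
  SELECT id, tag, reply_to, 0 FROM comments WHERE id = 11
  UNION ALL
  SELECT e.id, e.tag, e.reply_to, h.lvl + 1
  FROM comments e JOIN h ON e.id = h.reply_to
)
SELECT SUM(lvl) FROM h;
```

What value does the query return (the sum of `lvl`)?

6

Base: id=11 (c27), reply_to=6, lvl 0.
Iteration 1: join on id=6 -> c15 (id 6, reply_to=3, lvl 1).
Iteration 2: join on id=3 -> c6 (id 3, reply_to=1, lvl 2).
Iteration 3: join on id=1 -> c4 (id 1, reply_to=NULL, lvl 3).
Iteration 4: reply_to is NULL; no match; recursion stops.
SUM(lvl) = 0 + 1 + 2 + 3 = 6.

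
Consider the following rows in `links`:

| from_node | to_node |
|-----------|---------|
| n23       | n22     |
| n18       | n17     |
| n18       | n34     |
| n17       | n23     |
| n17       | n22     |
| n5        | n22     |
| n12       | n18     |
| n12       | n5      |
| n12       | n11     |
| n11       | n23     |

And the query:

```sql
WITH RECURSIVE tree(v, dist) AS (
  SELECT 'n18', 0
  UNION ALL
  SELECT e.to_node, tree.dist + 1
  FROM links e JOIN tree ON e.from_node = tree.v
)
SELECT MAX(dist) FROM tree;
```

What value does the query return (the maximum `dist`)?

Base: (n18, dist=0).
Iteration 1: edges from {n18} -> (n17, dist=1), (n34, dist=1).
Iteration 2: edges from {n17,n34} -> (n22, dist=2), (n23, dist=2).
Iteration 3: edges from {n22,n23} -> (n22, dist=3).
Iteration 4: no outgoing edges from {n22}; recursion stops.
dist values: 0, 1, 1, 2, 2, 3; the maximum is 3.

3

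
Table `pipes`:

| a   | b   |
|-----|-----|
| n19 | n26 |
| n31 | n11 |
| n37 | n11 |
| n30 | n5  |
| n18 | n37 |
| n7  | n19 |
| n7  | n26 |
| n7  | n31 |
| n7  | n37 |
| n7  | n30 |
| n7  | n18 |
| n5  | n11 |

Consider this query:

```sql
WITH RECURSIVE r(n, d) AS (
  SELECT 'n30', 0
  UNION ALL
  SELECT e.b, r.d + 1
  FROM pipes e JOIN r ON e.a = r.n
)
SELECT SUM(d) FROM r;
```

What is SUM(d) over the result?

Base: (n30, d=0).
Iteration 1: edges from {n30} -> (n5, d=1).
Iteration 2: edges from {n5} -> (n11, d=2).
Iteration 3: no outgoing edges from {n11}; recursion stops.
SUM(d) = 0 + 1 + 2 = 3.

3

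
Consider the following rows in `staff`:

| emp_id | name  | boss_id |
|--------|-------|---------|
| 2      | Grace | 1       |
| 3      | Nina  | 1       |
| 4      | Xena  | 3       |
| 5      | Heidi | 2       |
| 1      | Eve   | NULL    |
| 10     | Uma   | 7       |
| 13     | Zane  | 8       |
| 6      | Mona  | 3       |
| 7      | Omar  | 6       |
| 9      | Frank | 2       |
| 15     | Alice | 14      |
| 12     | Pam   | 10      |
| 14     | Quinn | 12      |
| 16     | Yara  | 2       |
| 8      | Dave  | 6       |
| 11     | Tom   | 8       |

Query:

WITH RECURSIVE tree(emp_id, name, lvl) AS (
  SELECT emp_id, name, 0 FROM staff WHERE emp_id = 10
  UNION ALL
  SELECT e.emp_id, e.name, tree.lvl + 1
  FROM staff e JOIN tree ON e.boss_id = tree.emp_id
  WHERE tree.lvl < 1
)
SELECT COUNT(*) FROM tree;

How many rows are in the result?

2

Base: emp_id=10 (Uma) at lvl 0.
Iteration 1: rows with boss_id in {10} -> Pam (id 12, lvl 1).
Iteration 2: lvl < 1 fails for all current rows; recursion stops.
Total rows emitted: 2.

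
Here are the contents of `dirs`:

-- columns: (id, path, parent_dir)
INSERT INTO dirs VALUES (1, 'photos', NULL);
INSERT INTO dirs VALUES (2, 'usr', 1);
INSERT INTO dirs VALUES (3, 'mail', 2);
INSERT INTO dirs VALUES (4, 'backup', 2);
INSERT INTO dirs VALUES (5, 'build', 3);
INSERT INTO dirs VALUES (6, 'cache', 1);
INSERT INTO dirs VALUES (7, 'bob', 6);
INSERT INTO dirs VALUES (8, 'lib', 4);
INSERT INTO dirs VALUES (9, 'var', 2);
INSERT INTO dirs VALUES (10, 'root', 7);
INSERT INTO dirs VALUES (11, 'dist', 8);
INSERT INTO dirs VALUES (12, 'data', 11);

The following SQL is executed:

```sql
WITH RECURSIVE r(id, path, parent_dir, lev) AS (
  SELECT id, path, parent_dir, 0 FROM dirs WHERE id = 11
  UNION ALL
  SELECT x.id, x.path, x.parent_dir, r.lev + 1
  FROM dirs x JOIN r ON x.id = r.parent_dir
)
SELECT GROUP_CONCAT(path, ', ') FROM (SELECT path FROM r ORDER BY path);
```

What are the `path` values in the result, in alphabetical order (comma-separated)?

Base: id=11 (dist), parent_dir=8, lev 0.
Iteration 1: join on id=8 -> lib (id 8, parent_dir=4, lev 1).
Iteration 2: join on id=4 -> backup (id 4, parent_dir=2, lev 2).
Iteration 3: join on id=2 -> usr (id 2, parent_dir=1, lev 3).
Iteration 4: join on id=1 -> photos (id 1, parent_dir=NULL, lev 4).
Iteration 5: parent_dir is NULL; no match; recursion stops.

backup, dist, lib, photos, usr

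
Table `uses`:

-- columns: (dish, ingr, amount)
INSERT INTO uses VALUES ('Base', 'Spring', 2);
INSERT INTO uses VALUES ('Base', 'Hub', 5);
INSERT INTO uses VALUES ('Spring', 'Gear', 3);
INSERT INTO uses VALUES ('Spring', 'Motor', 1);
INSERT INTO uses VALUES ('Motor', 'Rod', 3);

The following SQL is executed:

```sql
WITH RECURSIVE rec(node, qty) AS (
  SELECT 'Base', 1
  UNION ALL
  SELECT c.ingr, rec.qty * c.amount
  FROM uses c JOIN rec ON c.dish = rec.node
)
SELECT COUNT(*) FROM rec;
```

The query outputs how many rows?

Base: (Base, qty=1).
Iteration 1: components of {Base} -> Hub = 1*5 = 5, Spring = 1*2 = 2.
Iteration 2: components of {Hub,Spring} -> Gear = 2*3 = 6, Motor = 2*1 = 2.
Iteration 3: components of {Gear,Motor} -> Rod = 2*3 = 6.
Iteration 4: no further components; recursion stops.
Total rows emitted: 6.

6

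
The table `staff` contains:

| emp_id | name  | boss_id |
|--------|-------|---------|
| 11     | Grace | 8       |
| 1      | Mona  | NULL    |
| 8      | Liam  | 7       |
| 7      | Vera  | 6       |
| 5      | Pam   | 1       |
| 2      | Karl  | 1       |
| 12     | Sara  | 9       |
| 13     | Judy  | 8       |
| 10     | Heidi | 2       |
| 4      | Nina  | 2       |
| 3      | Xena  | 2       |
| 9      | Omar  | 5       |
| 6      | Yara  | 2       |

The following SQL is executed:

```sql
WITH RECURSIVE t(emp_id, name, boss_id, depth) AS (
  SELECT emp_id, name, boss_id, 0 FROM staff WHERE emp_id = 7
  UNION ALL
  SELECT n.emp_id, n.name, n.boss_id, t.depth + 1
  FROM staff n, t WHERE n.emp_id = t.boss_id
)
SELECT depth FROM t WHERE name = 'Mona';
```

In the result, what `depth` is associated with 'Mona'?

3

Base: emp_id=7 (Vera), boss_id=6, depth 0.
Iteration 1: join on emp_id=6 -> Yara (id 6, boss_id=2, depth 1).
Iteration 2: join on emp_id=2 -> Karl (id 2, boss_id=1, depth 2).
Iteration 3: join on emp_id=1 -> Mona (id 1, boss_id=NULL, depth 3).
Iteration 4: boss_id is NULL; no match; recursion stops.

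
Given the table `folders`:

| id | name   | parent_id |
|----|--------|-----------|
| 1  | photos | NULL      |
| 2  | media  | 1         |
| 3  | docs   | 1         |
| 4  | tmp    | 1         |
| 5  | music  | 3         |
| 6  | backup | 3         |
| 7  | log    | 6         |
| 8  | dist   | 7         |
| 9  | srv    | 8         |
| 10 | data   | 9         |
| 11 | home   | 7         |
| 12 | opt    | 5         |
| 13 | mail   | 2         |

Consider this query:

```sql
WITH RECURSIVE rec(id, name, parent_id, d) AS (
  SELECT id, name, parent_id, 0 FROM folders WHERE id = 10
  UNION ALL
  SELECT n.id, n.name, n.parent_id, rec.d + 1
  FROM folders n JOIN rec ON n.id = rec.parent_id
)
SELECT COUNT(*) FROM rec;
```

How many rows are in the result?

Base: id=10 (data), parent_id=9, d 0.
Iteration 1: join on id=9 -> srv (id 9, parent_id=8, d 1).
Iteration 2: join on id=8 -> dist (id 8, parent_id=7, d 2).
Iteration 3: join on id=7 -> log (id 7, parent_id=6, d 3).
Iteration 4: join on id=6 -> backup (id 6, parent_id=3, d 4).
Iteration 5: join on id=3 -> docs (id 3, parent_id=1, d 5).
Iteration 6: join on id=1 -> photos (id 1, parent_id=NULL, d 6).
Iteration 7: parent_id is NULL; no match; recursion stops.
Total rows emitted: 7.

7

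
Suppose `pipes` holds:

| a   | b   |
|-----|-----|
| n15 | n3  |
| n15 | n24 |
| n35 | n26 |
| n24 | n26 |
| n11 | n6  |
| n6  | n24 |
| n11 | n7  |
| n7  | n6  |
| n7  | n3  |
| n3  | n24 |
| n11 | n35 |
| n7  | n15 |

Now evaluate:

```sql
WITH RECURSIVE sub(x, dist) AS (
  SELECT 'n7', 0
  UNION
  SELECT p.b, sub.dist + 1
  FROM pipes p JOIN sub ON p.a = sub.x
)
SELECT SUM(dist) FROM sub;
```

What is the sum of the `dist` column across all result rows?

Base: (n7, dist=0).
Iteration 1: edges from {n7} -> (n15, dist=1), (n3, dist=1), (n6, dist=1).
Iteration 2: edges from {n15,n3,n6} -> (n24, dist=2), (n3, dist=2). [UNION drops 2 duplicate row(s)]
Iteration 3: edges from {n24,n3} -> (n24, dist=3), (n26, dist=3).
Iteration 4: edges from {n24,n26} -> (n26, dist=4).
Iteration 5: no outgoing edges from {n26}; recursion stops.
SUM(dist) = 0 + 1 + 1 + 1 + 2 + 2 + 3 + 3 + 4 = 17.

17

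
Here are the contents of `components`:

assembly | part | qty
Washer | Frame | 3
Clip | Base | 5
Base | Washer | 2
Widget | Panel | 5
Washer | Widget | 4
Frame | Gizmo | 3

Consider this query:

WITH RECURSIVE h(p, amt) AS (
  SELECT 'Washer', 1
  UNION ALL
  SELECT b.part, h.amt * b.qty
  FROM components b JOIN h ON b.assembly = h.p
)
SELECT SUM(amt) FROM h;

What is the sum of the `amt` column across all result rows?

Base: (Washer, amt=1).
Iteration 1: components of {Washer} -> Frame = 1*3 = 3, Widget = 1*4 = 4.
Iteration 2: components of {Frame,Widget} -> Gizmo = 3*3 = 9, Panel = 4*5 = 20.
Iteration 3: no further components; recursion stops.
SUM(amt) = 1 + 3 + 4 + 9 + 20 = 37.

37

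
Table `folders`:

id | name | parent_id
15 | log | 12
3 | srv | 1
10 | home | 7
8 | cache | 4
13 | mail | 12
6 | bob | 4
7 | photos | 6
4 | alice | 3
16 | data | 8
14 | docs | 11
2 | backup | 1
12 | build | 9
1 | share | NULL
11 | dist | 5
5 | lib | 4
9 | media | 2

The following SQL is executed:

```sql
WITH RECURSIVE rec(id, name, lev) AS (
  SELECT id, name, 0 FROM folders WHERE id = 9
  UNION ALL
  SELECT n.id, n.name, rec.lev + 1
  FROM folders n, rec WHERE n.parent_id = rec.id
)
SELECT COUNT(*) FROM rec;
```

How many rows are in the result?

4

Base: id=9 (media) at lev 0.
Iteration 1: rows with parent_id in {9} -> build (id 12, lev 1).
Iteration 2: rows with parent_id in {12} -> mail (id 13, lev 2), log (id 15, lev 2).
Iteration 3: no rows with parent_id in {13,15}; recursion stops.
Total rows emitted: 4.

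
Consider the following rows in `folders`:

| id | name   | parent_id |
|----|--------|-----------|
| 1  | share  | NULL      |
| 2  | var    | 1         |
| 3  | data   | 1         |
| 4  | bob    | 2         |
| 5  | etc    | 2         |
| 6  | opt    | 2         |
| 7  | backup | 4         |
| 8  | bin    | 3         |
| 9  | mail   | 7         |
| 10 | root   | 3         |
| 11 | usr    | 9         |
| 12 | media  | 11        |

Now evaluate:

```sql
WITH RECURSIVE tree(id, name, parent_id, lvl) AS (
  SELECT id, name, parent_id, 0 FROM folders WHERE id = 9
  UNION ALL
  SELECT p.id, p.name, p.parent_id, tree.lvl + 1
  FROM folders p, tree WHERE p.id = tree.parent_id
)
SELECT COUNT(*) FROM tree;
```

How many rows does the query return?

5

Base: id=9 (mail), parent_id=7, lvl 0.
Iteration 1: join on id=7 -> backup (id 7, parent_id=4, lvl 1).
Iteration 2: join on id=4 -> bob (id 4, parent_id=2, lvl 2).
Iteration 3: join on id=2 -> var (id 2, parent_id=1, lvl 3).
Iteration 4: join on id=1 -> share (id 1, parent_id=NULL, lvl 4).
Iteration 5: parent_id is NULL; no match; recursion stops.
Total rows emitted: 5.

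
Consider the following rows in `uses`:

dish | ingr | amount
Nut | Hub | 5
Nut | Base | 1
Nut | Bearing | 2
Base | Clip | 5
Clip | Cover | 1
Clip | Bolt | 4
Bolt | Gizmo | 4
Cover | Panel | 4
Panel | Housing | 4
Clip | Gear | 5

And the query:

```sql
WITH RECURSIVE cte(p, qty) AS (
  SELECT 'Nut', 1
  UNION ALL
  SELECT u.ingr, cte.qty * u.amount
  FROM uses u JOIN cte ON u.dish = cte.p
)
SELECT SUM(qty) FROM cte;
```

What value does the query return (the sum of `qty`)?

244

Base: (Nut, qty=1).
Iteration 1: components of {Nut} -> Base = 1*1 = 1, Bearing = 1*2 = 2, Hub = 1*5 = 5.
Iteration 2: components of {Base,Bearing,Hub} -> Clip = 1*5 = 5.
Iteration 3: components of {Clip} -> Bolt = 5*4 = 20, Cover = 5*1 = 5, Gear = 5*5 = 25.
Iteration 4: components of {Bolt,Cover,Gear} -> Gizmo = 20*4 = 80, Panel = 5*4 = 20.
Iteration 5: components of {Gizmo,Panel} -> Housing = 20*4 = 80.
Iteration 6: no further components; recursion stops.
SUM(qty) = 1 + 5 + 1 + 2 + 5 + 5 + 20 + 25 + 20 + 80 + 80 = 244.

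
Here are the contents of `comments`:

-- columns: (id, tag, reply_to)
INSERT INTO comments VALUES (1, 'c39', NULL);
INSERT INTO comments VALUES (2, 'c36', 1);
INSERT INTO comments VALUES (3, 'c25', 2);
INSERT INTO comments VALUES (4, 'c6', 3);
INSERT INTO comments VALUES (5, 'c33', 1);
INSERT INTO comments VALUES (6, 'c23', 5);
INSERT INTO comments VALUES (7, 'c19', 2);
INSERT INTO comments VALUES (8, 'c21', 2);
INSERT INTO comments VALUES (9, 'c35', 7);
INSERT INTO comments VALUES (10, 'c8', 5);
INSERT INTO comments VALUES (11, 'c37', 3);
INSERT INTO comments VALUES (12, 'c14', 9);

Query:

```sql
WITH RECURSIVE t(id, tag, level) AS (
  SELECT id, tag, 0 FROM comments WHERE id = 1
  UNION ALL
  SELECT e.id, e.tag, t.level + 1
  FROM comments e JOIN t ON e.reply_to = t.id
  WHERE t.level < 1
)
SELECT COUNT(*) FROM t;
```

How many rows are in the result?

Base: id=1 (c39) at level 0.
Iteration 1: rows with reply_to in {1} -> c36 (id 2, level 1), c33 (id 5, level 1).
Iteration 2: level < 1 fails for all current rows; recursion stops.
Total rows emitted: 3.

3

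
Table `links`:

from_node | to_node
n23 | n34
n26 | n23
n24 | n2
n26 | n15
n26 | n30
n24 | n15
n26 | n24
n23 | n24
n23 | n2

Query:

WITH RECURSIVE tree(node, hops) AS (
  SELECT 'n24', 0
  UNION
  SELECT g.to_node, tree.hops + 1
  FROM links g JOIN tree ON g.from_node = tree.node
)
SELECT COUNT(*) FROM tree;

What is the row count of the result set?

3

Base: (n24, hops=0).
Iteration 1: edges from {n24} -> (n15, hops=1), (n2, hops=1).
Iteration 2: no outgoing edges from {n15,n2}; recursion stops.
Total rows emitted: 3.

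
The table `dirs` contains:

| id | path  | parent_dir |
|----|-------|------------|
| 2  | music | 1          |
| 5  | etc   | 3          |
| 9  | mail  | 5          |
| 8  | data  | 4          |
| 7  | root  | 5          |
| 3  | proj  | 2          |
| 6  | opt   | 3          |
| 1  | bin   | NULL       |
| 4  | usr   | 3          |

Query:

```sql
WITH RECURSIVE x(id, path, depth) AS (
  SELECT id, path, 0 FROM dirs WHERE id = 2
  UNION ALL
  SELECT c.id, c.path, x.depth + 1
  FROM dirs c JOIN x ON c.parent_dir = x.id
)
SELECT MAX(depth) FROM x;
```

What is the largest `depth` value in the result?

3

Base: id=2 (music) at depth 0.
Iteration 1: rows with parent_dir in {2} -> proj (id 3, depth 1).
Iteration 2: rows with parent_dir in {3} -> usr (id 4, depth 2), etc (id 5, depth 2), opt (id 6, depth 2).
Iteration 3: rows with parent_dir in {4,5,6} -> root (id 7, depth 3), data (id 8, depth 3), mail (id 9, depth 3).
Iteration 4: no rows with parent_dir in {7,8,9}; recursion stops.
depth values: 0, 1, 2, 2, 2, 3, 3, 3; the maximum is 3.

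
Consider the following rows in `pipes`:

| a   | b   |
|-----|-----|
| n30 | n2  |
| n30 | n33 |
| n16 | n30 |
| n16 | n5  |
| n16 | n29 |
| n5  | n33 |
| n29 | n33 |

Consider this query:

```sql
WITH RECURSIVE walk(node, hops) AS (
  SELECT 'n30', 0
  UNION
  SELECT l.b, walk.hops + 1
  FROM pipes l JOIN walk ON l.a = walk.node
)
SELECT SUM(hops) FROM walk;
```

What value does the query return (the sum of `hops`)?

2

Base: (n30, hops=0).
Iteration 1: edges from {n30} -> (n2, hops=1), (n33, hops=1).
Iteration 2: no outgoing edges from {n2,n33}; recursion stops.
SUM(hops) = 0 + 1 + 1 = 2.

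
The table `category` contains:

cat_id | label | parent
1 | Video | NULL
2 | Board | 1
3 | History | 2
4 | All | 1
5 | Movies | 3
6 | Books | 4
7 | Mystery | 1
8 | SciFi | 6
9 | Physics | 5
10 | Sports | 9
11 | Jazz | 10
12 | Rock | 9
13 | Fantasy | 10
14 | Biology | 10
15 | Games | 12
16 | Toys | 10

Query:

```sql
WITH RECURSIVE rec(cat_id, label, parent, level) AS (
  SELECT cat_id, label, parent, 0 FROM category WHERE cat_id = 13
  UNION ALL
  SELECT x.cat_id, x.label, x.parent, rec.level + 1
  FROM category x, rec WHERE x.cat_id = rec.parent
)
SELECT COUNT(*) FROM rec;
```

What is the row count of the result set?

7

Base: cat_id=13 (Fantasy), parent=10, level 0.
Iteration 1: join on cat_id=10 -> Sports (id 10, parent=9, level 1).
Iteration 2: join on cat_id=9 -> Physics (id 9, parent=5, level 2).
Iteration 3: join on cat_id=5 -> Movies (id 5, parent=3, level 3).
Iteration 4: join on cat_id=3 -> History (id 3, parent=2, level 4).
Iteration 5: join on cat_id=2 -> Board (id 2, parent=1, level 5).
Iteration 6: join on cat_id=1 -> Video (id 1, parent=NULL, level 6).
Iteration 7: parent is NULL; no match; recursion stops.
Total rows emitted: 7.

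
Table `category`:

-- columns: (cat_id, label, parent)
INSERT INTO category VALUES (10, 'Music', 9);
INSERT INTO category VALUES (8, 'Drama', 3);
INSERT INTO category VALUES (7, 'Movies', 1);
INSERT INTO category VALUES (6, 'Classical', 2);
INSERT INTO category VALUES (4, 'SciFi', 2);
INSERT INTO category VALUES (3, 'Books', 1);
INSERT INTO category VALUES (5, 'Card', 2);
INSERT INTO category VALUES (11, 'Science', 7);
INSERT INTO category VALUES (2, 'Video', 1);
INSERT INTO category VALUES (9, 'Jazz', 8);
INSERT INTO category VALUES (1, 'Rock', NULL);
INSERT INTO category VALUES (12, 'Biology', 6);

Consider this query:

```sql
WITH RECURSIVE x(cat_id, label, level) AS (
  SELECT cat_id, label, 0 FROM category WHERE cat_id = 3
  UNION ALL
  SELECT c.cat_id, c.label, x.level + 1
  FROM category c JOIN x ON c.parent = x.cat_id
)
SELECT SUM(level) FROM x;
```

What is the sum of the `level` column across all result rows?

6

Base: cat_id=3 (Books) at level 0.
Iteration 1: rows with parent in {3} -> Drama (id 8, level 1).
Iteration 2: rows with parent in {8} -> Jazz (id 9, level 2).
Iteration 3: rows with parent in {9} -> Music (id 10, level 3).
Iteration 4: no rows with parent in {10}; recursion stops.
SUM(level) = 0 + 1 + 2 + 3 = 6.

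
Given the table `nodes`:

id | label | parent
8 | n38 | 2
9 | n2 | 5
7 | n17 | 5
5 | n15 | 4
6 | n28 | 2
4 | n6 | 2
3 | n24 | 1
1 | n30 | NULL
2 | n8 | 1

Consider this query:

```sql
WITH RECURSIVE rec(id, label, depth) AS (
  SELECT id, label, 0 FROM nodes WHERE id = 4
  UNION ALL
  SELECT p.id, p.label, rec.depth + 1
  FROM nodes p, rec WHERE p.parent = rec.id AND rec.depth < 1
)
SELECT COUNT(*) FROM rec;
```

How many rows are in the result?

2

Base: id=4 (n6) at depth 0.
Iteration 1: rows with parent in {4} -> n15 (id 5, depth 1).
Iteration 2: depth < 1 fails for all current rows; recursion stops.
Total rows emitted: 2.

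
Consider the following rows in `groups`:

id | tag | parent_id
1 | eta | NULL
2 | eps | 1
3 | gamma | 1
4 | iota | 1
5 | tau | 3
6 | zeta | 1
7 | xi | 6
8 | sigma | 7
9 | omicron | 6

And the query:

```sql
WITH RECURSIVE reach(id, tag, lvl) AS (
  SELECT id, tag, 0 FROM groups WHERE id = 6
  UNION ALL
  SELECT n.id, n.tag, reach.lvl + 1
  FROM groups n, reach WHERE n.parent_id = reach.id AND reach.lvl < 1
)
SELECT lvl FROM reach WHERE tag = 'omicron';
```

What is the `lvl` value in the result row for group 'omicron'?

Base: id=6 (zeta) at lvl 0.
Iteration 1: rows with parent_id in {6} -> xi (id 7, lvl 1), omicron (id 9, lvl 1).
Iteration 2: lvl < 1 fails for all current rows; recursion stops.

1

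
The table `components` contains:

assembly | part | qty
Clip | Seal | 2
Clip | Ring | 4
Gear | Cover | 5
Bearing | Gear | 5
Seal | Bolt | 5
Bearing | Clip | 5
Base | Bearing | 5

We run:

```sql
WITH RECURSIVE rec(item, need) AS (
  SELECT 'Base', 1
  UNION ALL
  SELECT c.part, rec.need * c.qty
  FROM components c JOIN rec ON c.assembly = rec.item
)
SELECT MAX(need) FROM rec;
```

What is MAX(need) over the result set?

250

Base: (Base, need=1).
Iteration 1: components of {Base} -> Bearing = 1*5 = 5.
Iteration 2: components of {Bearing} -> Clip = 5*5 = 25, Gear = 5*5 = 25.
Iteration 3: components of {Clip,Gear} -> Cover = 25*5 = 125, Ring = 25*4 = 100, Seal = 25*2 = 50.
Iteration 4: components of {Cover,Ring,Seal} -> Bolt = 50*5 = 250.
Iteration 5: no further components; recursion stops.
need values: 1, 5, 25, 25, 50, 100, 125, 250; the maximum is 250.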